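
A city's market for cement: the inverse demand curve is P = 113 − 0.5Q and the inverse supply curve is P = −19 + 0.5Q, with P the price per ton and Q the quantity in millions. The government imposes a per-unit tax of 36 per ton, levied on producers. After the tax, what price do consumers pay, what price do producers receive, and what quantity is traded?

Consumers pay 65; producers receive 29; quantity = 96.

Inverting to Q(P) form: Qd = 226 − 2P; Qs = 2P + 38.
Before the tax: set 226 − 2P = 2P + 38 → P* = 47, Q* = 132.
With the tax collected from producers, supply shifts: Qs = 2(P − 36) + 38.
New equilibrium: consumers pay 65, producers receive 29, Q = 96. (Wedge: Pb − Ps = 36.)
The less price-elastic side of the market bears the larger share of a per-unit tax.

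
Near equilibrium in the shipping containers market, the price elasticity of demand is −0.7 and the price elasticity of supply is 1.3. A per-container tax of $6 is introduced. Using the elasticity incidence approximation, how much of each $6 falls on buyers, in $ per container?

Buyers bear ≈ $3.9 per container.

Incidence ratio: buyers' share ≈ εs / (εs + |εd|) = 1.3 / (1.3 + 0.7) = 0.65.
So buyers bear ≈ 0.65 × $6 = $3.9; producers bear $2.1.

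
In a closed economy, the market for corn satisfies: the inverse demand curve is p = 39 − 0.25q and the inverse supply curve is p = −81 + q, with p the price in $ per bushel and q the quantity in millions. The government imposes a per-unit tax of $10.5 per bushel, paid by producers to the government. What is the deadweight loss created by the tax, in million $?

Inverting to q(p) form: qd = 156 − 4p; qs = p + 81.
Without the tax, 156 − 4p = p + 81 gives 5p = 75, so p* = $15 and q* = 96.
With the tax collected from producers, supply shifts: qs = (p − 10.5) + 81.
Solving gives q = 87.6 with buyers paying $17.1 and producers receiving $6.6 (the $10.5 wedge).
Quantity falls by |ΔQ| = |96 − 87.6| = 8.4.
DWL = ½ · t · |ΔQ| = ½ · 10.5 · 8.4 = $44.1.

Deadweight loss = $44.1 million.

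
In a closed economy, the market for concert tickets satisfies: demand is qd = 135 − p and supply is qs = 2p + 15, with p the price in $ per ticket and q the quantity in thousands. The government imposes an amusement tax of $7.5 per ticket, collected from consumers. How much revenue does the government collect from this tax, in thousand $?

Without the tax, 135 − p = 2p + 15 gives 3p = 120, so p* = $40 and q* = 95.
With the tax collected from consumers, demand (in seller-price terms) shifts: qd = 135 − (p + 7.5).
New equilibrium: consumers pay $45, sellers receive $37.5, q = 90. (Wedge: pb − ps = 7.5.)
Revenue = t · Q = 7.5 · 90 = $675.

Tax revenue = $675 thousand.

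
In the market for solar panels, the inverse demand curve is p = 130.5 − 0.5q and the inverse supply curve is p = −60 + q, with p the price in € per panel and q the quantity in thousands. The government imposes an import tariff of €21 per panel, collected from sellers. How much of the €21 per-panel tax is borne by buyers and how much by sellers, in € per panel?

Inverting to q(p) form: qd = 261 − 2p; qs = p + 60.
Without the tax, 261 − 2p = p + 60 gives 3p = 201, so p* = €67 and q* = 127.
With the tax collected from sellers, supply shifts: qs = (p − 21) + 60.
Solving gives q = 113 with buyers paying €74 and sellers receiving €53 (the €21 wedge).
Burden on buyers: €7; on sellers: €14. (They sum to €21.)

Buyers bear €7 per panel; sellers bear €14 per panel.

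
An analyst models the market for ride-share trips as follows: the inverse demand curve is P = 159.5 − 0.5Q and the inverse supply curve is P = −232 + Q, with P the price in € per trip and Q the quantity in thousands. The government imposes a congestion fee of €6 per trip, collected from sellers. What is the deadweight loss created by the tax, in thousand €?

Inverting to Q(P) form: Qd = 319 − 2P; Qs = P + 232.
Without the tax, 319 − 2P = P + 232 gives 3P = 87, so P* = €29 and Q* = 261.
With the tax collected from sellers, supply shifts: Qs = (P − 6) + 232.
New equilibrium: consumers pay €31, sellers receive €25, Q = 257. (Wedge: Pb − Ps = 6.)
Quantity falls by |ΔQ| = |261 − 257| = 4.
DWL = ½ · t · |ΔQ| = ½ · 6 · 4 = €12.

Deadweight loss = €12 thousand.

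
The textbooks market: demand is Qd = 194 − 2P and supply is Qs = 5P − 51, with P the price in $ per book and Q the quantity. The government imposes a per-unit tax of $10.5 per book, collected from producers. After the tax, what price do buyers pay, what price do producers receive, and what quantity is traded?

Without the tax, 194 − 2P = 5P − 51 gives 7P = 245, so P* = $35 and Q* = 124.
With the tax collected from producers, supply shifts: Qs = 5(P − 10.5) − 51.
Solving gives Q = 109 with buyers paying $42.5 and producers receiving $32 (the $10.5 wedge).
The less price-elastic side of the market bears the larger share of a per-unit tax.

Buyers pay $42.5; producers receive $32; quantity = 109.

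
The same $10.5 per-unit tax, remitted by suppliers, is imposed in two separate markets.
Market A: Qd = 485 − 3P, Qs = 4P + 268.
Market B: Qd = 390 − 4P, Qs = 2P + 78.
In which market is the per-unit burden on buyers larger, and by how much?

Market A, by $2.5.

Market A: pre-tax P* = $31, Q* = 392; post-tax Q = 374; per-unit burden on buyers = $6.
Market B: pre-tax P* = $52, Q* = 182; post-tax Q = 168; per-unit burden on buyers = $3.5.
Difference: $6 vs $3.5 → market A is larger by $2.5.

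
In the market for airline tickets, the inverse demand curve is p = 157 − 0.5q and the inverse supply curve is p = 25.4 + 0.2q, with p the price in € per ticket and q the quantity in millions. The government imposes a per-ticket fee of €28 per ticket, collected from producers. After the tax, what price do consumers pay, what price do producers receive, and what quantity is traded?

Consumers pay €83; producers receive €55; quantity = 148.

Inverting to q(p) form: qd = 314 − 2p; qs = 5p − 127.
Without the tax, 314 − 2p = 5p − 127 gives 7p = 441, so p* = €63 and q* = 188.
With the tax collected from producers, supply shifts: qs = 5(p − 28) − 127.
New equilibrium: consumers pay €83, producers receive €55, q = 148. (Wedge: pb − ps = 28.)
The less price-elastic side of the market bears the larger share of a per-unit tax.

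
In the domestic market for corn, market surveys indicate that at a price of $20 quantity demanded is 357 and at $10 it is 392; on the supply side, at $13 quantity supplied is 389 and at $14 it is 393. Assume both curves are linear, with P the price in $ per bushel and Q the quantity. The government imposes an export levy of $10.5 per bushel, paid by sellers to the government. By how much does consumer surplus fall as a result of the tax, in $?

Consumer surplus falls by $2101.12.

Demand slope: (392 − 357)/(10 − 20) = -3.5, so Qd = 427 − 3.5P.
Supply slope: (393 − 389)/(14 − 13) = 4, so Qs = 4P + 337.
Without the tax, 427 − 3.5P = 4P + 337 gives 7.5P = 90, so P* = $12 and Q* = 385.
With the tax collected from sellers, supply shifts: Qs = 4(P − 10.5) + 337.
Solving gives Q = 365.4 with consumers paying $17.6 and sellers receiving $7.1 (the $10.5 wedge).
ΔCS is the trapezoid between Q = 365.4 and Q = 385 of height $5.6: ½ · (385 + 365.4) · 5.6 = $2101.12.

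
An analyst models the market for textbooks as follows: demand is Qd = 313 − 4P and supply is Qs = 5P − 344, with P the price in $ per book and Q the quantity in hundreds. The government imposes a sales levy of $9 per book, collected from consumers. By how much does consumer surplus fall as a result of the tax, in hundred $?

Consumer surplus falls by $55 hundred.

Without the tax, 313 − 4P = 5P − 344 gives 9P = 657, so P* = $73 and Q* = 21.
With the tax collected from consumers, demand (in seller-price terms) shifts: Qd = 313 − 4(P + 9).
Solving gives Q = 1 with consumers paying $78 and producers receiving $69 (the $9 wedge).
ΔCS is the trapezoid between Q = 1 and Q = 21 of height $5: ½ · (21 + 1) · 5 = $55.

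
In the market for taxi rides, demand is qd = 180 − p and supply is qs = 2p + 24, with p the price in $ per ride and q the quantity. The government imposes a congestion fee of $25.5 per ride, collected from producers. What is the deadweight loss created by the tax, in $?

Deadweight loss = $216.75.

Without the tax, 180 − p = 2p + 24 gives 3p = 156, so p* = $52 and q* = 128.
With the tax collected from producers, supply shifts: qs = 2(p − 25.5) + 24.
New equilibrium: consumers pay $69, producers receive $43.5, q = 111. (Wedge: pb − ps = 25.5.)
Quantity falls by |ΔQ| = |128 − 111| = 17.
DWL = ½ · t · |ΔQ| = ½ · 25.5 · 17 = $216.75.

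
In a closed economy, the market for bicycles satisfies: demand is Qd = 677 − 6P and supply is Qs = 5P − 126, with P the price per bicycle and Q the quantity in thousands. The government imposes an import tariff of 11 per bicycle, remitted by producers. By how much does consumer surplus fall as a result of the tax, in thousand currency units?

Before the tax: set 677 − 6P = 5P − 126 → P* = 73, Q* = 239.
With the tax collected from producers, supply shifts: Qs = 5(P − 11) − 126.
Solving gives Q = 209 with consumers paying 78 and producers receiving 67 (the 11 wedge).
ΔCS is the trapezoid between Q = 209 and Q = 239 of height 5: ½ · (239 + 209) · 5 = 1120.

Consumer surplus falls by 1120 thousand.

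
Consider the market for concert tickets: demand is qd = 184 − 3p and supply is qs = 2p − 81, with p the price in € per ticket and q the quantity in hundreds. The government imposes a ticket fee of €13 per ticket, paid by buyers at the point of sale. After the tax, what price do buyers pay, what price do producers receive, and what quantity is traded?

Buyers pay €58.2; producers receive €45.2; quantity = 9.4.

Before the tax: set 184 − 3p = 2p − 81 → p* = €53, q* = 25.
With the tax collected from buyers, demand (in seller-price terms) shifts: qd = 184 − 3(p + 13).
New equilibrium: buyers pay €58.2, producers receive €45.2, q = 9.4. (Wedge: pb − ps = 13.)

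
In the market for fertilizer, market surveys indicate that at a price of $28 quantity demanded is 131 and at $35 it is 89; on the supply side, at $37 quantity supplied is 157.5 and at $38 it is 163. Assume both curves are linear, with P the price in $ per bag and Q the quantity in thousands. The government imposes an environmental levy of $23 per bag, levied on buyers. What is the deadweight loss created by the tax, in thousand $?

Demand slope: (89 − 131)/(35 − 28) = -6, so Qd = 299 − 6P.
Supply slope: (163 − 157.5)/(38 − 37) = 5.5, so Qs = 5.5P − 46.
Before the tax: set 299 − 6P = 5.5P − 46 → P* = $30, Q* = 119.
With the tax collected from buyers, demand (in seller-price terms) shifts: Qd = 299 − 6(P + 23).
New equilibrium: buyers pay $41, producers receive $18, Q = 53. (Wedge: Pb − Ps = 23.)
Quantity falls by |ΔQ| = |119 − 53| = 66.
DWL = ½ · t · |ΔQ| = ½ · 23 · 66 = $759.

Deadweight loss = $759 thousand.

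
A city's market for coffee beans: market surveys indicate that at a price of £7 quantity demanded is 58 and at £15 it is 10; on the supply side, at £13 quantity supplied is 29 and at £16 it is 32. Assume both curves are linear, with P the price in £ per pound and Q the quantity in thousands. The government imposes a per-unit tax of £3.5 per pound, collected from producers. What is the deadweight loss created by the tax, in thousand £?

Demand slope: (10 − 58)/(15 − 7) = -6, so Qd = 100 − 6P.
Supply slope: (32 − 29)/(16 − 13) = 1, so Qs = P + 16.
Without the tax, 100 − 6P = P + 16 gives 7P = 84, so P* = £12 and Q* = 28.
With the tax collected from producers, supply shifts: Qs = (P − 3.5) + 16.
Solving gives Q = 25 with consumers paying £12.5 and producers receiving £9 (the £3.5 wedge).
Quantity falls by |ΔQ| = |28 − 25| = 3.
DWL = ½ · t · |ΔQ| = ½ · 3.5 · 3 = £5.25.

Deadweight loss = £5.25 thousand.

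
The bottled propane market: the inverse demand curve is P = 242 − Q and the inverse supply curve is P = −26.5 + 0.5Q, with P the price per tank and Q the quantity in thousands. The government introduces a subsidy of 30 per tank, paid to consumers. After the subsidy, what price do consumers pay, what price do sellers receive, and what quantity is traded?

Consumers pay 43; sellers receive 73; quantity = 199.

Rewrite in direct form: Qd = 242 − P and Qs = 2P + 53.
Without the subsidy, 242 − P = 2P + 53 gives 3P = 189, so P* = 63 and Q* = 179.
With a per-unit subsidy paid to consumers, each effectively pays P − 30, so demand becomes Qd = 242 − (P − 30).
New equilibrium: consumers pay 43, sellers receive 73, Q = 199. (Wedge: Pb − Ps = −30.)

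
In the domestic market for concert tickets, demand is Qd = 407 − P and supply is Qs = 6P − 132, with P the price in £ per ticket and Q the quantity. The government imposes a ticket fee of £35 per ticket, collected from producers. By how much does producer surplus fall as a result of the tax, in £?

Without the tax, 407 − P = 6P − 132 gives 7P = 539, so P* = £77 and Q* = 330.
With the tax collected from producers, supply shifts: Qs = 6(P − 35) − 132.
New equilibrium: consumers pay £107, producers receive £72, Q = 300. (Wedge: Pb − Ps = 35.)
ΔPS is the trapezoid between Q = 300 and Q = 330 of height £5: ½ · (330 + 300) · 5 = £1575.

Producer surplus falls by £1575.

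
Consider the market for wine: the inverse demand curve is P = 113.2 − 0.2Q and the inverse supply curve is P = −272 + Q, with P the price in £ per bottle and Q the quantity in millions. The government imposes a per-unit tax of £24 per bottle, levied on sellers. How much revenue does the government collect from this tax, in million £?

Tax revenue = £7224 million.

Inverting to Q(P) form: Qd = 566 − 5P; Qs = P + 272.
Without the tax, 566 − 5P = P + 272 gives 6P = 294, so P* = £49 and Q* = 321.
With the tax collected from sellers, supply shifts: Qs = (P − 24) + 272.
Solving gives Q = 301 with buyers paying £53 and sellers receiving £29 (the £24 wedge).
Revenue = t · Q = 24 · 301 = £7224.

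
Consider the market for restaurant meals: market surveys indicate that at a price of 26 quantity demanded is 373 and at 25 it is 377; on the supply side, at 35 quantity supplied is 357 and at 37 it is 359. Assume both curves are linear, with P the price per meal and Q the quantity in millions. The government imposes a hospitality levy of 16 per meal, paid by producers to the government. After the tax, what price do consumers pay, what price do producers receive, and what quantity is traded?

Demand slope: (377 − 373)/(25 − 26) = -4, so Qd = 477 − 4P.
Supply slope: (359 − 357)/(37 − 35) = 1, so Qs = P + 322.
Without the tax, 477 − 4P = P + 322 gives 5P = 155, so P* = 31 and Q* = 353.
With the tax collected from producers, supply shifts: Qs = (P − 16) + 322.
New equilibrium: consumers pay 34.2, producers receive 18.2, Q = 340.2. (Wedge: Pb − Ps = 16.)
The less price-elastic side of the market bears the larger share of a per-unit tax.

Consumers pay 34.2; producers receive 18.2; quantity = 340.2.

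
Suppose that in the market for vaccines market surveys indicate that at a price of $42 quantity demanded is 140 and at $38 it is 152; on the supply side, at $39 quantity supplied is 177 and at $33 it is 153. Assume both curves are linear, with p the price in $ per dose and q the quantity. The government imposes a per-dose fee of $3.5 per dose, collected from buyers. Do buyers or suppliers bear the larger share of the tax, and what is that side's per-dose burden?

Buyers bear the larger share: $2 per dose.

Demand slope: (152 − 140)/(38 − 42) = -3, so qd = 266 − 3p.
Supply slope: (153 − 177)/(33 − 39) = 4, so qs = 4p + 21.
Without the tax, 266 − 3p = 4p + 21 gives 7p = 245, so p* = $35 and q* = 161.
With the tax collected from buyers, demand (in seller-price terms) shifts: qd = 266 − 3(p + 3.5).
New equilibrium: buyers pay $37, suppliers receive $33.5, q = 155. (Wedge: pb − ps = 3.5.)
Per-dose burden: buyers $2, suppliers $1.5.
Buyers take the larger share because demand is less price-elastic here (demand slope 3 vs supply slope 4).
The less price-elastic side of the market bears the larger share of a per-unit tax.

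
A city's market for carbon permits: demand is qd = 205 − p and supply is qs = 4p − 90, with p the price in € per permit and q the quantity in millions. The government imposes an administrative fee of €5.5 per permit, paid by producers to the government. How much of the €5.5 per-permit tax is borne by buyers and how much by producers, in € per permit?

Without the tax, 205 − p = 4p − 90 gives 5p = 295, so p* = €59 and q* = 146.
With the tax collected from producers, supply shifts: qs = 4(p − 5.5) − 90.
New equilibrium: buyers pay €63.4, producers receive €57.9, q = 141.6. (Wedge: pb − ps = 5.5.)
Burden on buyers: €4.4; on producers: €1.1. (They sum to €5.5.)
The less price-elastic side of the market bears the larger share of a per-unit tax.

Buyers bear €4.4 per permit; producers bear €1.1 per permit.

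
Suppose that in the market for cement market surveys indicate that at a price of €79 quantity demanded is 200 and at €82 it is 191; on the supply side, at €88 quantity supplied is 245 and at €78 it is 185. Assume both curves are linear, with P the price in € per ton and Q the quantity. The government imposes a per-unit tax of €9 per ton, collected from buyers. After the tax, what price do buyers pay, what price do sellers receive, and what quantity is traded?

Buyers pay €86; sellers receive €77; quantity = 179.

Demand slope: (191 − 200)/(82 − 79) = -3, so Qd = 437 − 3P.
Supply slope: (185 − 245)/(78 − 88) = 6, so Qs = 6P − 283.
Before the tax: set 437 − 3P = 6P − 283 → P* = €80, Q* = 197.
With the tax collected from buyers, demand (in seller-price terms) shifts: Qd = 437 − 3(P + 9).
Solving gives Q = 179 with buyers paying €86 and sellers receiving €77 (the €9 wedge).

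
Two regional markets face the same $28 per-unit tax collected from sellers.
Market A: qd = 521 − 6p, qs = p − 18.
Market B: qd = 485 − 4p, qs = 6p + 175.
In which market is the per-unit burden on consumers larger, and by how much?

Market B, by $12.8.

Market A: pre-tax p* = $77, q* = 59; post-tax q = 35; per-unit burden on consumers = $4.
Market B: pre-tax p* = $31, q* = 361; post-tax q = 293.8; per-unit burden on consumers = $16.8.
Difference: $4 vs $16.8 → market B is larger by $12.8.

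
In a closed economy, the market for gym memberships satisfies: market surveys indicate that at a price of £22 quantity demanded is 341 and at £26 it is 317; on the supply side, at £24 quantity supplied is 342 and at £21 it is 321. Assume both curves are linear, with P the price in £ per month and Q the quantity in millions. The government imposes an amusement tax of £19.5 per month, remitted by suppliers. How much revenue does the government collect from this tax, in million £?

Demand slope: (317 − 341)/(26 − 22) = -6, so Qd = 473 − 6P.
Supply slope: (321 − 342)/(21 − 24) = 7, so Qs = 7P + 174.
Without the tax, 473 − 6P = 7P + 174 gives 13P = 299, so P* = £23 and Q* = 335.
With the tax collected from suppliers, supply shifts: Qs = 7(P − 19.5) + 174.
New equilibrium: buyers pay £33.5, suppliers receive £14, Q = 272. (Wedge: Pb − Ps = 19.5.)
Revenue = t · Q = 19.5 · 272 = £5304.

Tax revenue = £5304 million.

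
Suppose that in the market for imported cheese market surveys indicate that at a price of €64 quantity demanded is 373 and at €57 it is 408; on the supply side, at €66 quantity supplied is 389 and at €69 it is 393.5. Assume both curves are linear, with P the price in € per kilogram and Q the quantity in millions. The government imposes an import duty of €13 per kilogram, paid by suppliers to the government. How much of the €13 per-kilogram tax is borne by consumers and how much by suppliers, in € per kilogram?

Demand slope: (408 − 373)/(57 − 64) = -5, so Qd = 693 − 5P.
Supply slope: (393.5 − 389)/(69 − 66) = 1.5, so Qs = 1.5P + 290.
Before the tax: set 693 − 5P = 1.5P + 290 → P* = €62, Q* = 383.
With the tax collected from suppliers, supply shifts: Qs = 1.5(P − 13) + 290.
New equilibrium: consumers pay €65, suppliers receive €52, Q = 368. (Wedge: Pb − Ps = 13.)
Burden on consumers: €3; on suppliers: €10. (They sum to €13.)

Consumers bear €3 per kilogram; suppliers bear €10 per kilogram.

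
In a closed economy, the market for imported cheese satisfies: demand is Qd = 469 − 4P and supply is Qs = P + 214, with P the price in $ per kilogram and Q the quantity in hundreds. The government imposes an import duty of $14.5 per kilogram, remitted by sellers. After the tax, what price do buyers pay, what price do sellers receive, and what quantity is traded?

Buyers pay $53.9; sellers receive $39.4; quantity = 253.4.

Without the tax, 469 − 4P = P + 214 gives 5P = 255, so P* = $51 and Q* = 265.
With the tax collected from sellers, supply shifts: Qs = (P − 14.5) + 214.
New equilibrium: buyers pay $53.9, sellers receive $39.4, Q = 253.4. (Wedge: Pb − Ps = 14.5.)
The less price-elastic side of the market bears the larger share of a per-unit tax.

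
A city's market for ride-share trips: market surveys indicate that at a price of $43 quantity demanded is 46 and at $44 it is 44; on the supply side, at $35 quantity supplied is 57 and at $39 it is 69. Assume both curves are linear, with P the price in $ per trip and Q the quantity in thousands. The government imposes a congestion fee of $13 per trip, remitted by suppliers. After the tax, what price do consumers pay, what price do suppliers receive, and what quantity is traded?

Demand slope: (44 − 46)/(44 − 43) = -2, so Qd = 132 − 2P.
Supply slope: (69 − 57)/(39 − 35) = 3, so Qs = 3P − 48.
Without the tax, 132 − 2P = 3P − 48 gives 5P = 180, so P* = $36 and Q* = 60.
With the tax collected from suppliers, supply shifts: Qs = 3(P − 13) − 48.
New equilibrium: consumers pay $43.8, suppliers receive $30.8, Q = 44.4. (Wedge: Pb − Ps = 13.)
The less price-elastic side of the market bears the larger share of a per-unit tax.

Consumers pay $43.8; suppliers receive $30.8; quantity = 44.4.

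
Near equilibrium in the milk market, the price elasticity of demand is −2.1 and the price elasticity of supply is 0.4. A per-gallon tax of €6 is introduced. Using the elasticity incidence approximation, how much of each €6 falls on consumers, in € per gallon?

Consumers bear ≈ €0.96 per gallon.

Incidence ratio: consumers' share ≈ εs / (εs + |εd|) = 0.4 / (0.4 + 2.1) = 0.16.
So consumers bear ≈ 0.16 × €6 = €0.96; producers bear €5.04.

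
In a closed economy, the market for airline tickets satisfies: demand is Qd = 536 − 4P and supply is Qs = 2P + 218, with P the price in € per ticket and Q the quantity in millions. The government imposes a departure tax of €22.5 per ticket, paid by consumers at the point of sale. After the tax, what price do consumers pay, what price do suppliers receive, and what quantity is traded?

Consumers pay €60.5; suppliers receive €38; quantity = 294.

Without the tax, 536 − 4P = 2P + 218 gives 6P = 318, so P* = €53 and Q* = 324.
With the tax collected from consumers, demand (in seller-price terms) shifts: Qd = 536 − 4(P + 22.5).
Solving gives Q = 294 with consumers paying €60.5 and suppliers receiving €38 (the €22.5 wedge).
The less price-elastic side of the market bears the larger share of a per-unit tax.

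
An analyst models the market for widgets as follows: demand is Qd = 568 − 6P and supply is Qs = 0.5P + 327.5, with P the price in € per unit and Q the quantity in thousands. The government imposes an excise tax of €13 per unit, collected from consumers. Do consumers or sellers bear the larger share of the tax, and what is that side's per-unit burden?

Without the tax, 568 − 6P = 0.5P + 327.5 gives 6.5P = 240.5, so P* = €37 and Q* = 346.
With the tax collected from consumers, demand (in seller-price terms) shifts: Qd = 568 − 6(P + 13).
Solving gives Q = 340 with consumers paying €38 and sellers receiving €25 (the €13 wedge).
Per-unit burden: consumers €1, sellers €12.
Sellers take the larger share because supply is less price-elastic here (demand slope 6 vs supply slope 0.5).
The less price-elastic side of the market bears the larger share of a per-unit tax.

Sellers bear the larger share: €12 per unit.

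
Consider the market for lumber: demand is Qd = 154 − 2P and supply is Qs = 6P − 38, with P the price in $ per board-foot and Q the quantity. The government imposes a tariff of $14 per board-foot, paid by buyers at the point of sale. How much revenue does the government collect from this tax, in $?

Before the tax: set 154 − 2P = 6P − 38 → P* = $24, Q* = 106.
With the tax collected from buyers, demand (in seller-price terms) shifts: Qd = 154 − 2(P + 14).
Solving gives Q = 85 with buyers paying $34.5 and producers receiving $20.5 (the $14 wedge).
Revenue = t · Q = 14 · 85 = $1190.

Tax revenue = $1190.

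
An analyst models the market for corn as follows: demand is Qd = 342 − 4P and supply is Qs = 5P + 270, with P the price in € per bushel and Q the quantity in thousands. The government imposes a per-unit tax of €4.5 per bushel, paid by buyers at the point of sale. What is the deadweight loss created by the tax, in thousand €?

Before the tax: set 342 − 4P = 5P + 270 → P* = €8, Q* = 310.
With the tax collected from buyers, demand (in seller-price terms) shifts: Qd = 342 − 4(P + 4.5).
Solving gives Q = 300 with buyers paying €10.5 and producers receiving €6 (the €4.5 wedge).
Quantity falls by |ΔQ| = |310 − 300| = 10.
DWL = ½ · t · |ΔQ| = ½ · 4.5 · 10 = €22.5.

Deadweight loss = €22.5 thousand.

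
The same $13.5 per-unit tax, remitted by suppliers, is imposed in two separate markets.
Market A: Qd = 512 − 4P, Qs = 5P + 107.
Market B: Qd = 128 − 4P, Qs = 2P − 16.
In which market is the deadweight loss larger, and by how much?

Market A, by $81.

Market A: pre-tax P* = $45, Q* = 332; post-tax Q = 302; deadweight loss = $202.5.
Market B: pre-tax P* = $24, Q* = 32; post-tax Q = 14; deadweight loss = $121.5.
Difference: $202.5 vs $121.5 → market A is larger by $81.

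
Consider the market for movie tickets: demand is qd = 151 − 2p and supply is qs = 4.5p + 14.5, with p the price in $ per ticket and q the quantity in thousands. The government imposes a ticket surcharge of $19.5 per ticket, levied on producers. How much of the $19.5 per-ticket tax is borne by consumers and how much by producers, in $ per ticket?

Without the tax, 151 − 2p = 4.5p + 14.5 gives 6.5p = 136.5, so p* = $21 and q* = 109.
With the tax collected from producers, supply shifts: qs = 4.5(p − 19.5) + 14.5.
New equilibrium: consumers pay $34.5, producers receive $15, q = 82. (Wedge: pb − ps = 19.5.)
Burden on consumers: $13.5; on producers: $6. (They sum to $19.5.)

Consumers bear $13.5 per ticket; producers bear $6 per ticket.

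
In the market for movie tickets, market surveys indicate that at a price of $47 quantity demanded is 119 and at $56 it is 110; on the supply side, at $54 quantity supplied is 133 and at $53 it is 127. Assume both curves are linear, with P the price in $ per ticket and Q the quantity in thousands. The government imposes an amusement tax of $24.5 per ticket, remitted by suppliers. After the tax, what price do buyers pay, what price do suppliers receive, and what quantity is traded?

Demand slope: (110 − 119)/(56 − 47) = -1, so Qd = 166 − P.
Supply slope: (127 − 133)/(53 − 54) = 6, so Qs = 6P − 191.
Without the tax, 166 − P = 6P − 191 gives 7P = 357, so P* = $51 and Q* = 115.
With the tax collected from suppliers, supply shifts: Qs = 6(P − 24.5) − 191.
New equilibrium: buyers pay $72, suppliers receive $47.5, Q = 94. (Wedge: Pb − Ps = 24.5.)

Buyers pay $72; suppliers receive $47.5; quantity = 94.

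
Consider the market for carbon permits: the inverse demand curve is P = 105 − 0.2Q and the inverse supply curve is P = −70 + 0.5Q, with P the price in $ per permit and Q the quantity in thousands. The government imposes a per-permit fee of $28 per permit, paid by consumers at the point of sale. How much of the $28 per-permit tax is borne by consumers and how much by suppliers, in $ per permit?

Consumers bear $8 per permit; suppliers bear $20 per permit.

Rewrite in direct form: Qd = 525 − 5P and Qs = 2P + 140.
Without the tax, 525 − 5P = 2P + 140 gives 7P = 385, so P* = $55 and Q* = 250.
With the tax collected from consumers, demand (in seller-price terms) shifts: Qd = 525 − 5(P + 28).
Solving gives Q = 210 with consumers paying $63 and suppliers receiving $35 (the $28 wedge).
Burden on consumers: $8; on suppliers: $20. (They sum to $28.)
The less price-elastic side of the market bears the larger share of a per-unit tax.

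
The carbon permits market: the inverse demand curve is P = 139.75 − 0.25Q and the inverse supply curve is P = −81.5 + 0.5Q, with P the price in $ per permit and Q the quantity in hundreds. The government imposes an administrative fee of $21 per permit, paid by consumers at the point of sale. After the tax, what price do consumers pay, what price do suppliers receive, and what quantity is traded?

Consumers pay $73; suppliers receive $52; quantity = 267.

Rewrite in direct form: Qd = 559 − 4P and Qs = 2P + 163.
Before the tax: set 559 − 4P = 2P + 163 → P* = $66, Q* = 295.
With the tax collected from consumers, demand (in seller-price terms) shifts: Qd = 559 − 4(P + 21).
Solving gives Q = 267 with consumers paying $73 and suppliers receiving $52 (the $21 wedge).
The less price-elastic side of the market bears the larger share of a per-unit tax.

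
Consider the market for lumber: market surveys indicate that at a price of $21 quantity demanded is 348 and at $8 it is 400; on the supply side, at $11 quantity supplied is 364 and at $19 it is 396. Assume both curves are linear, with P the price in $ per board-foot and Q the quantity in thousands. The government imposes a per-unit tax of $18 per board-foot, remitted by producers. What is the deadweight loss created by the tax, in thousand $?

Demand slope: (400 − 348)/(8 − 21) = -4, so Qd = 432 − 4P.
Supply slope: (396 − 364)/(19 − 11) = 4, so Qs = 4P + 320.
Without the tax, 432 − 4P = 4P + 320 gives 8P = 112, so P* = $14 and Q* = 376.
With the tax collected from producers, supply shifts: Qs = 4(P − 18) + 320.
Solving gives Q = 340 with consumers paying $23 and producers receiving $5 (the $18 wedge).
Quantity falls by |ΔQ| = |376 − 340| = 36.
DWL = ½ · t · |ΔQ| = ½ · 18 · 36 = $324.

Deadweight loss = $324 thousand.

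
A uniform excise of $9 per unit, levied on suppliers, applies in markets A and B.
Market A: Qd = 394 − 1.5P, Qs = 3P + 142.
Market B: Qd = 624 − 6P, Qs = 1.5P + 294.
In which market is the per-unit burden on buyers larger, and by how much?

Market A, by $4.2.

Market A: pre-tax P* = $56, Q* = 310; post-tax Q = 301; per-unit burden on buyers = $6.
Market B: pre-tax P* = $44, Q* = 360; post-tax Q = 349.2; per-unit burden on buyers = $1.8.
Difference: $6 vs $1.8 → market A is larger by $4.2.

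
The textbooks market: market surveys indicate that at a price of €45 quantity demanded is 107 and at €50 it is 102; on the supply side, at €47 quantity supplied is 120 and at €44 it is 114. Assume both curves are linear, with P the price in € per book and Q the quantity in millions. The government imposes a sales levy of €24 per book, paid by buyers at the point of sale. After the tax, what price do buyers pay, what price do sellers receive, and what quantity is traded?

Buyers pay €58; sellers receive €34; quantity = 94.

Demand slope: (102 − 107)/(50 − 45) = -1, so Qd = 152 − P.
Supply slope: (114 − 120)/(44 − 47) = 2, so Qs = 2P + 26.
Before the tax: set 152 − P = 2P + 26 → P* = €42, Q* = 110.
With the tax collected from buyers, demand (in seller-price terms) shifts: Qd = 152 − (P + 24).
New equilibrium: buyers pay €58, sellers receive €34, Q = 94. (Wedge: Pb − Ps = 24.)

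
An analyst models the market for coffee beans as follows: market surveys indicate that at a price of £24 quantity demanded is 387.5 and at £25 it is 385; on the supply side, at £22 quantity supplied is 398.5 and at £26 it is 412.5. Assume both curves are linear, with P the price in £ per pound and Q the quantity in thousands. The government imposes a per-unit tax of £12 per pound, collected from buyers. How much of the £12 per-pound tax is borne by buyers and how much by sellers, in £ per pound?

Buyers bear £7 per pound; sellers bear £5 per pound.

Demand slope: (385 − 387.5)/(25 − 24) = -2.5, so Qd = 447.5 − 2.5P.
Supply slope: (412.5 − 398.5)/(26 − 22) = 3.5, so Qs = 3.5P + 321.5.
Before the tax: set 447.5 − 2.5P = 3.5P + 321.5 → P* = £21, Q* = 395.
With the tax collected from buyers, demand (in seller-price terms) shifts: Qd = 447.5 − 2.5(P + 12).
Solving gives Q = 377.5 with buyers paying £28 and sellers receiving £16 (the £12 wedge).
Burden on buyers: £7; on sellers: £5. (They sum to £12.)
The less price-elastic side of the market bears the larger share of a per-unit tax.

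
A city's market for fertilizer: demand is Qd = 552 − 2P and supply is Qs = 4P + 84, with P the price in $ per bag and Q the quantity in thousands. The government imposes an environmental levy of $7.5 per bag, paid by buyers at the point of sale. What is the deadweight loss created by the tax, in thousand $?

Deadweight loss = $37.5 thousand.

Before the tax: set 552 − 2P = 4P + 84 → P* = $78, Q* = 396.
With the tax collected from buyers, demand (in seller-price terms) shifts: Qd = 552 − 2(P + 7.5).
New equilibrium: buyers pay $83, producers receive $75.5, Q = 386. (Wedge: Pb − Ps = 7.5.)
Quantity falls by |ΔQ| = |396 − 386| = 10.
DWL = ½ · t · |ΔQ| = ½ · 7.5 · 10 = $37.5.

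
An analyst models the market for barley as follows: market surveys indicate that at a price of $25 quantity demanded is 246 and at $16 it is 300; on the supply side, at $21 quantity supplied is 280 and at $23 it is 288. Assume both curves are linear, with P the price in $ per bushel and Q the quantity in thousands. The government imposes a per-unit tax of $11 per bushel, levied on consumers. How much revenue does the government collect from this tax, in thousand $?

Tax revenue = $2745.6 thousand.

Demand slope: (300 − 246)/(16 − 25) = -6, so Qd = 396 − 6P.
Supply slope: (288 − 280)/(23 − 21) = 4, so Qs = 4P + 196.
Without the tax, 396 − 6P = 4P + 196 gives 10P = 200, so P* = $20 and Q* = 276.
With the tax collected from consumers, demand (in seller-price terms) shifts: Qd = 396 − 6(P + 11).
Solving gives Q = 249.6 with consumers paying $24.4 and suppliers receiving $13.4 (the $11 wedge).
Revenue = t · Q = 11 · 249.6 = $2745.6.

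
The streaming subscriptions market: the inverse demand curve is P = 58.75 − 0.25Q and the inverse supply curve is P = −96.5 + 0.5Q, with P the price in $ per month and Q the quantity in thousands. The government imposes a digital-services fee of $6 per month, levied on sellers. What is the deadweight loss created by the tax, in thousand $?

Rewrite in direct form: Qd = 235 − 4P and Qs = 2P + 193.
Without the tax, 235 − 4P = 2P + 193 gives 6P = 42, so P* = $7 and Q* = 207.
With the tax collected from sellers, supply shifts: Qs = 2(P − 6) + 193.
Solving gives Q = 199 with buyers paying $9 and sellers receiving $3 (the $6 wedge).
Quantity falls by |ΔQ| = |207 − 199| = 8.
DWL = ½ · t · |ΔQ| = ½ · 6 · 8 = $24.

Deadweight loss = $24 thousand.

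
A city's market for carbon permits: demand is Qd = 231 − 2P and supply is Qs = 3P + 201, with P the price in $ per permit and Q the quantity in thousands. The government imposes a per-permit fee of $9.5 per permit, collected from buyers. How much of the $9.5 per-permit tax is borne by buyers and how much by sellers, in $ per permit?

Buyers bear $5.7 per permit; sellers bear $3.8 per permit.

Without the tax, 231 − 2P = 3P + 201 gives 5P = 30, so P* = $6 and Q* = 219.
With the tax collected from buyers, demand (in seller-price terms) shifts: Qd = 231 − 2(P + 9.5).
New equilibrium: buyers pay $11.7, sellers receive $2.2, Q = 207.6. (Wedge: Pb − Ps = 9.5.)
Burden on buyers: $5.7; on sellers: $3.8. (They sum to $9.5.)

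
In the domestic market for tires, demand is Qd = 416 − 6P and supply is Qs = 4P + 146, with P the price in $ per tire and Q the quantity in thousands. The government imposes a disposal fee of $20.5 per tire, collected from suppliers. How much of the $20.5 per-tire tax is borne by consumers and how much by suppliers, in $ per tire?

Without the tax, 416 − 6P = 4P + 146 gives 10P = 270, so P* = $27 and Q* = 254.
With the tax collected from suppliers, supply shifts: Qs = 4(P − 20.5) + 146.
New equilibrium: consumers pay $35.2, suppliers receive $14.7, Q = 204.8. (Wedge: Pb − Ps = 20.5.)
Burden on consumers: $8.2; on suppliers: $12.3. (They sum to $20.5.)
The less price-elastic side of the market bears the larger share of a per-unit tax.

Consumers bear $8.2 per tire; suppliers bear $12.3 per tire.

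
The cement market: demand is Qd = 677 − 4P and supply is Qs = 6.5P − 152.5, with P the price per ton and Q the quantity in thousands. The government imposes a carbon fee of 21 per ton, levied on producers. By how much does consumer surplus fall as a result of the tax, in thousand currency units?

Consumer surplus falls by 4355 thousand.

Without the tax, 677 − 4P = 6.5P − 152.5 gives 10.5P = 829.5, so P* = 79 and Q* = 361.
With the tax collected from producers, supply shifts: Qs = 6.5(P − 21) − 152.5.
New equilibrium: consumers pay 92, producers receive 71, Q = 309. (Wedge: Pb − Ps = 21.)
ΔCS is the trapezoid between Q = 309 and Q = 361 of height 13: ½ · (361 + 309) · 13 = 4355.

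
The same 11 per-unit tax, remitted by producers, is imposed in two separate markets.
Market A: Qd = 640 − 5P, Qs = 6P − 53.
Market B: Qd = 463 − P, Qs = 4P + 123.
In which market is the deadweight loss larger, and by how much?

Market A, by 116.6.

Market A: pre-tax P* = 63, Q* = 325; post-tax Q = 295; deadweight loss = 165.
Market B: pre-tax P* = 68, Q* = 395; post-tax Q = 386.2; deadweight loss = 48.4.
Difference: 165 vs 48.4 → market A is larger by 116.6.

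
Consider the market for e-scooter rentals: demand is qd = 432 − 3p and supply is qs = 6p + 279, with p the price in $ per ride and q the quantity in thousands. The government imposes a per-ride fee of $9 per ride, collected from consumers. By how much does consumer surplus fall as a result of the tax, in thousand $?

Consumer surplus falls by $2232 thousand.

Before the tax: set 432 − 3p = 6p + 279 → p* = $17, q* = 381.
With the tax collected from consumers, demand (in seller-price terms) shifts: qd = 432 − 3(p + 9).
New equilibrium: consumers pay $23, sellers receive $14, q = 363. (Wedge: pb − ps = 9.)
ΔCS is the trapezoid between Q = 363 and Q = 381 of height $6: ½ · (381 + 363) · 6 = $2232.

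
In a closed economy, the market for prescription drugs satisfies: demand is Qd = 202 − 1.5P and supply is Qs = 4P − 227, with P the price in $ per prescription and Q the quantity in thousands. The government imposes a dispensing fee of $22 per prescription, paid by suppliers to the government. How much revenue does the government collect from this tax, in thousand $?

Without the tax, 202 − 1.5P = 4P − 227 gives 5.5P = 429, so P* = $78 and Q* = 85.
With the tax collected from suppliers, supply shifts: Qs = 4(P − 22) − 227.
Solving gives Q = 61 with buyers paying $94 and suppliers receiving $72 (the $22 wedge).
Revenue = t · Q = 22 · 61 = $1342.

Tax revenue = $1342 thousand.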